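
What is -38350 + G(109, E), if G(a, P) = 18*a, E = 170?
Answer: -36388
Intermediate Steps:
-38350 + G(109, E) = -38350 + 18*109 = -38350 + 1962 = -36388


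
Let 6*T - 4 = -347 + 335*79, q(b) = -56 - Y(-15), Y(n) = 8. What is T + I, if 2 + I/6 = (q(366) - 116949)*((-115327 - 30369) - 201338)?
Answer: 730934822981/3 ≈ 2.4365e+11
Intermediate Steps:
q(b) = -64 (q(b) = -56 - 1*8 = -56 - 8 = -64)
I = 243644936640 (I = -12 + 6*((-64 - 116949)*((-115327 - 30369) - 201338)) = -12 + 6*(-117013*(-145696 - 201338)) = -12 + 6*(-117013*(-347034)) = -12 + 6*40607489442 = -12 + 243644936652 = 243644936640)
T = 13061/3 (T = ⅔ + (-347 + 335*79)/6 = ⅔ + (-347 + 26465)/6 = ⅔ + (⅙)*26118 = ⅔ + 4353 = 13061/3 ≈ 4353.7)
T + I = 13061/3 + 243644936640 = 730934822981/3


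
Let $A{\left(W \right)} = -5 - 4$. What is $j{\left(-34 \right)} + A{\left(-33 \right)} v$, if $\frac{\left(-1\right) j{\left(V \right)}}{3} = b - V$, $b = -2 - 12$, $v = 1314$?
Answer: $-11886$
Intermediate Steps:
$A{\left(W \right)} = -9$
$b = -14$ ($b = -2 - 12 = -14$)
$j{\left(V \right)} = 42 + 3 V$ ($j{\left(V \right)} = - 3 \left(-14 - V\right) = 42 + 3 V$)
$j{\left(-34 \right)} + A{\left(-33 \right)} v = \left(42 + 3 \left(-34\right)\right) - 11826 = \left(42 - 102\right) - 11826 = -60 - 11826 = -11886$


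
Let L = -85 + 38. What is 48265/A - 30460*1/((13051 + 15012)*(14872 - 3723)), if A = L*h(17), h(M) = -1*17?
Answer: 15100857951015/249986635213 ≈ 60.407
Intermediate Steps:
L = -47
h(M) = -17
A = 799 (A = -47*(-17) = 799)
48265/A - 30460*1/((13051 + 15012)*(14872 - 3723)) = 48265/799 - 30460*1/((13051 + 15012)*(14872 - 3723)) = 48265*(1/799) - 30460/(28063*11149) = 48265/799 - 30460/312874387 = 15100857951015/249986635213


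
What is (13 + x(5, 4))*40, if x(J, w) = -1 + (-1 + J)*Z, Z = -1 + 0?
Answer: 320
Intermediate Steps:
Z = -1
x(J, w) = -J (x(J, w) = -1 + (-1 + J)*(-1) = -1 + (1 - J) = -J)
(13 + x(5, 4))*40 = (13 - 1*5)*40 = (13 - 5)*40 = 8*40 = 320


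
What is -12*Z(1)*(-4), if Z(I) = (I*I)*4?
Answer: 192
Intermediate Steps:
Z(I) = 4*I² (Z(I) = I²*4 = 4*I²)
-12*Z(1)*(-4) = -48*1²*(-4) = -48*(-4) = 192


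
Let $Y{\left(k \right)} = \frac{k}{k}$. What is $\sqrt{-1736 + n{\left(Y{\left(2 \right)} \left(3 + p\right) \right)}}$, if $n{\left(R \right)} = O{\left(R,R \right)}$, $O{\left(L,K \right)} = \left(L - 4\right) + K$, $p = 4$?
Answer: $i \sqrt{1726} \approx 41.545 i$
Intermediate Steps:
$Y{\left(k \right)} = 1$
$O{\left(L,K \right)} = -4 + K + L$ ($O{\left(L,K \right)} = \left(-4 + L\right) + K = -4 + K + L$)
$n{\left(R \right)} = -4 + 2 R$ ($n{\left(R \right)} = -4 + R + R = -4 + 2 R$)
$\sqrt{-1736 + n{\left(Y{\left(2 \right)} \left(3 + p\right) \right)}} = \sqrt{-1736 - \left(4 - 2 \cdot 1 \left(3 + 4\right)\right)} = \sqrt{-1736 - \left(4 - 2 \cdot 1 \cdot 7\right)} = \sqrt{-1736 + \left(-4 + 2 \cdot 7\right)} = \sqrt{-1736 + \left(-4 + 14\right)} = \sqrt{-1736 + 10} = \sqrt{-1726} = i \sqrt{1726}$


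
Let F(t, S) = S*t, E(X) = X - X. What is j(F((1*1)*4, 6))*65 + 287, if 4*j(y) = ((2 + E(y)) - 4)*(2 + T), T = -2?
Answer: 287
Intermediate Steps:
E(X) = 0
j(y) = 0 (j(y) = (((2 + 0) - 4)*(2 - 2))/4 = ((2 - 4)*0)/4 = (-2*0)/4 = (1/4)*0 = 0)
j(F((1*1)*4, 6))*65 + 287 = 0*65 + 287 = 0 + 287 = 287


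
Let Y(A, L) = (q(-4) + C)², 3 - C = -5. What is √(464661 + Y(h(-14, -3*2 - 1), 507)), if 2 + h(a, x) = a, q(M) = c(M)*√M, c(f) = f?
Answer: √(464661 - 128*I) ≈ 681.66 - 0.094*I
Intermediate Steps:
C = 8 (C = 3 - 1*(-5) = 3 + 5 = 8)
q(M) = M^(3/2) (q(M) = M*√M = M^(3/2))
h(a, x) = -2 + a
Y(A, L) = (8 - 8*I)² (Y(A, L) = ((-4)^(3/2) + 8)² = (-8*I + 8)² = (8 - 8*I)²)
√(464661 + Y(h(-14, -3*2 - 1), 507)) = √(464661 - 128*I)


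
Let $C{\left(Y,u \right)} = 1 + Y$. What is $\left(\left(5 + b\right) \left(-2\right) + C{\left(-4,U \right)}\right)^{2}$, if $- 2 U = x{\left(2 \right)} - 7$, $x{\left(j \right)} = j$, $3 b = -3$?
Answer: $121$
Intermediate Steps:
$b = -1$ ($b = \frac{1}{3} \left(-3\right) = -1$)
$U = \frac{5}{2}$ ($U = - \frac{2 - 7}{2} = \left(- \frac{1}{2}\right) \left(-5\right) = \frac{5}{2} \approx 2.5$)
$\left(\left(5 + b\right) \left(-2\right) + C{\left(-4,U \right)}\right)^{2} = \left(\left(5 - 1\right) \left(-2\right) + \left(1 - 4\right)\right)^{2} = \left(4 \left(-2\right) - 3\right)^{2} = \left(-8 - 3\right)^{2} = \left(-11\right)^{2} = 121$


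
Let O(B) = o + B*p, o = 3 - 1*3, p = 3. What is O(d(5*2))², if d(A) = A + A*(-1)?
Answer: 0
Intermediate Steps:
o = 0 (o = 3 - 3 = 0)
d(A) = 0 (d(A) = A - A = 0)
O(B) = 3*B (O(B) = 0 + B*3 = 0 + 3*B = 3*B)
O(d(5*2))² = (3*0)² = 0² = 0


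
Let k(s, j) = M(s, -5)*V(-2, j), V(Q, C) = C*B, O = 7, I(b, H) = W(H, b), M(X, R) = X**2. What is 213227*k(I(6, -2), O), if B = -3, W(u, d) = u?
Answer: -17911068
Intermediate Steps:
I(b, H) = H
V(Q, C) = -3*C (V(Q, C) = C*(-3) = -3*C)
k(s, j) = -3*j*s**2 (k(s, j) = s**2*(-3*j) = -3*j*s**2)
213227*k(I(6, -2), O) = 213227*(-3*7*(-2)**2) = 213227*(-3*7*4) = 213227*(-84) = -17911068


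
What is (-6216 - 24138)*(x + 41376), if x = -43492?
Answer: 64229064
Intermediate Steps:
(-6216 - 24138)*(x + 41376) = (-6216 - 24138)*(-43492 + 41376) = -30354*(-2116) = 64229064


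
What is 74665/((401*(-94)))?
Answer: -74665/37694 ≈ -1.9808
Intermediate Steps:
74665/((401*(-94))) = 74665/(-37694) = 74665*(-1/37694) = -74665/37694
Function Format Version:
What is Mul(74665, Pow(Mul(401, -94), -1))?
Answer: Rational(-74665, 37694) ≈ -1.9808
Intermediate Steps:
Mul(74665, Pow(Mul(401, -94), -1)) = Mul(74665, Pow(-37694, -1)) = Mul(74665, Rational(-1, 37694)) = Rational(-74665, 37694)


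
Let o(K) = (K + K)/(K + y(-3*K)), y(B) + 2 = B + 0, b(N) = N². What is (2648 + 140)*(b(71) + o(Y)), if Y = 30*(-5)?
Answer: 2093673692/149 ≈ 1.4052e+7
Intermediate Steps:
Y = -150
y(B) = -2 + B (y(B) = -2 + (B + 0) = -2 + B)
o(K) = 2*K/(-2 - 2*K) (o(K) = (K + K)/(K + (-2 - 3*K)) = (2*K)/(-2 - 2*K) = 2*K/(-2 - 2*K))
(2648 + 140)*(b(71) + o(Y)) = (2648 + 140)*(71² - 1*(-150)/(1 - 150)) = 2788*(5041 - 1*(-150)/(-149)) = 2788*(5041 - 1*(-150)*(-1/149)) = 2788*(5041 - 150/149) = 2788*(750959/149) = 2093673692/149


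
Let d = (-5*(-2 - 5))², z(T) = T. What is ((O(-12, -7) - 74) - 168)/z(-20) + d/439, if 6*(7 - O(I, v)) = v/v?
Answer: 766429/52680 ≈ 14.549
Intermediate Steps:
O(I, v) = 41/6 (O(I, v) = 7 - v/(6*v) = 7 - ⅙*1 = 7 - ⅙ = 41/6)
d = 1225 (d = (-5*(-7))² = 35² = 1225)
((O(-12, -7) - 74) - 168)/z(-20) + d/439 = ((41/6 - 74) - 168)/(-20) + 1225/439 = (-403/6 - 168)*(-1/20) + 1225*(1/439) = -1411/6*(-1/20) + 1225/439 = 1411/120 + 1225/439 = 766429/52680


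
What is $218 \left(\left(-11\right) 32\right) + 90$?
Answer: $-76646$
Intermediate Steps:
$218 \left(\left(-11\right) 32\right) + 90 = 218 \left(-352\right) + 90 = -76736 + 90 = -76646$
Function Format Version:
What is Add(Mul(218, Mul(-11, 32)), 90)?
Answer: -76646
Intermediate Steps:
Add(Mul(218, Mul(-11, 32)), 90) = Add(Mul(218, -352), 90) = Add(-76736, 90) = -76646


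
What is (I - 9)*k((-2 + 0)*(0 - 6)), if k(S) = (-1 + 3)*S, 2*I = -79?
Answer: -1164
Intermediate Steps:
I = -79/2 (I = (1/2)*(-79) = -79/2 ≈ -39.500)
k(S) = 2*S
(I - 9)*k((-2 + 0)*(0 - 6)) = (-79/2 - 9)*(2*((-2 + 0)*(0 - 6))) = -97*(-2*(-6)) = -97*12 = -97/2*24 = -1164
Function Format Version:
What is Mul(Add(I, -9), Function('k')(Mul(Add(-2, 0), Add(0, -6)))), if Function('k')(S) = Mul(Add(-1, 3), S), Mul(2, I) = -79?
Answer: -1164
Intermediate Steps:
I = Rational(-79, 2) (I = Mul(Rational(1, 2), -79) = Rational(-79, 2) ≈ -39.500)
Function('k')(S) = Mul(2, S)
Mul(Add(I, -9), Function('k')(Mul(Add(-2, 0), Add(0, -6)))) = Mul(Add(Rational(-79, 2), -9), Mul(2, Mul(Add(-2, 0), Add(0, -6)))) = Mul(Rational(-97, 2), Mul(2, Mul(-2, -6))) = Mul(Rational(-97, 2), Mul(2, 12)) = Mul(Rational(-97, 2), 24) = -1164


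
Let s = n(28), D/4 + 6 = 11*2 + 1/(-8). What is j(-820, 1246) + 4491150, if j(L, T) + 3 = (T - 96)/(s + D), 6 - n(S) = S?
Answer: 372767501/83 ≈ 4.4912e+6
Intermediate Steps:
n(S) = 6 - S
D = 127/2 (D = -24 + 4*(11*2 + 1/(-8)) = -24 + 4*(22 - ⅛) = -24 + 4*(175/8) = -24 + 175/2 = 127/2 ≈ 63.500)
s = -22 (s = 6 - 1*28 = 6 - 28 = -22)
j(L, T) = -441/83 + 2*T/83 (j(L, T) = -3 + (T - 96)/(-22 + 127/2) = -3 + (-96 + T)/(83/2) = -3 + (-96 + T)*(2/83) = -3 + (-192/83 + 2*T/83) = -441/83 + 2*T/83)
j(-820, 1246) + 4491150 = (-441/83 + (2/83)*1246) + 4491150 = (-441/83 + 2492/83) + 4491150 = 2051/83 + 4491150 = 372767501/83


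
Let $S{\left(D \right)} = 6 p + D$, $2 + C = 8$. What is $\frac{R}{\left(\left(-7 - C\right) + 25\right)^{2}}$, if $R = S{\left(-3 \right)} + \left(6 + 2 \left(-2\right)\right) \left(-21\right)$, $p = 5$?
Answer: $- \frac{5}{48} \approx -0.10417$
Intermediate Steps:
$C = 6$ ($C = -2 + 8 = 6$)
$S{\left(D \right)} = 30 + D$ ($S{\left(D \right)} = 6 \cdot 5 + D = 30 + D$)
$R = -15$ ($R = \left(30 - 3\right) + \left(6 + 2 \left(-2\right)\right) \left(-21\right) = 27 + \left(6 - 4\right) \left(-21\right) = 27 + 2 \left(-21\right) = 27 - 42 = -15$)
$\frac{R}{\left(\left(-7 - C\right) + 25\right)^{2}} = - \frac{15}{\left(\left(-7 - 6\right) + 25\right)^{2}} = - \frac{15}{\left(-13 + 25\right)^{2}} = - \frac{15}{12^{2}} = - \frac{15}{144} = \left(-15\right) \frac{1}{144} = - \frac{5}{48}$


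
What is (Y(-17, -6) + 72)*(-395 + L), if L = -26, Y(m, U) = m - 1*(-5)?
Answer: -25260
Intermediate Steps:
Y(m, U) = 5 + m (Y(m, U) = m + 5 = 5 + m)
(Y(-17, -6) + 72)*(-395 + L) = ((5 - 17) + 72)*(-395 - 26) = (-12 + 72)*(-421) = 60*(-421) = -25260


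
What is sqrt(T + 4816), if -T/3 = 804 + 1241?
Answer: I*sqrt(1319) ≈ 36.318*I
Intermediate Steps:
T = -6135 (T = -3*(804 + 1241) = -3*2045 = -6135)
sqrt(T + 4816) = sqrt(-6135 + 4816) = sqrt(-1319) = I*sqrt(1319)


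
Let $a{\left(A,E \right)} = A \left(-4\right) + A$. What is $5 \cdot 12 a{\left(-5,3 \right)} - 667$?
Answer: $233$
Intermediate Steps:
$a{\left(A,E \right)} = - 3 A$ ($a{\left(A,E \right)} = - 4 A + A = - 3 A$)
$5 \cdot 12 a{\left(-5,3 \right)} - 667 = 5 \cdot 12 \left(\left(-3\right) \left(-5\right)\right) - 667 = 60 \cdot 15 - 667 = 900 - 667 = 233$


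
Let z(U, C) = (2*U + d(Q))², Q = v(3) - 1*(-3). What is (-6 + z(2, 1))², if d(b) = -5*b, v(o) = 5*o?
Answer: 54612100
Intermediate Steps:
Q = 18 (Q = 5*3 - 1*(-3) = 15 + 3 = 18)
z(U, C) = (-90 + 2*U)² (z(U, C) = (2*U - 5*18)² = (2*U - 90)² = (-90 + 2*U)²)
(-6 + z(2, 1))² = (-6 + 4*(-45 + 2)²)² = (-6 + 4*(-43)²)² = (-6 + 4*1849)² = (-6 + 7396)² = 7390² = 54612100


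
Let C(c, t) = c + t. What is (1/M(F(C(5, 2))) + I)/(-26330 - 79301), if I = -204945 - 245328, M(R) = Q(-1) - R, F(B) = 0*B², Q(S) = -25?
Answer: 11256826/2640775 ≈ 4.2627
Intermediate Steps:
F(B) = 0
M(R) = -25 - R
I = -450273
(1/M(F(C(5, 2))) + I)/(-26330 - 79301) = (1/(-25 - 1*0) - 450273)/(-26330 - 79301) = (1/(-25 + 0) - 450273)/(-105631) = (1/(-25) - 450273)*(-1/105631) = (-1/25 - 450273)*(-1/105631) = -11256826/25*(-1/105631) = 11256826/2640775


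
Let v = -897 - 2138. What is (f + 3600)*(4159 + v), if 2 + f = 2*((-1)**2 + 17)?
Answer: 4084616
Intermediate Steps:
v = -3035
f = 34 (f = -2 + 2*((-1)**2 + 17) = -2 + 2*(1 + 17) = -2 + 2*18 = -2 + 36 = 34)
(f + 3600)*(4159 + v) = (34 + 3600)*(4159 - 3035) = 3634*1124 = 4084616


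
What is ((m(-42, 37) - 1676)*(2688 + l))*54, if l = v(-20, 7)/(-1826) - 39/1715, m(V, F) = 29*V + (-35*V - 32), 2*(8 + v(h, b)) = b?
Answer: -47273524778376/223685 ≈ -2.1134e+8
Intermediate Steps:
v(h, b) = -8 + b/2
m(V, F) = -32 - 6*V (m(V, F) = 29*V + (-32 - 35*V) = -32 - 6*V)
l = -126993/6263180 (l = (-8 + (½)*7)/(-1826) - 39/1715 = (-8 + 7/2)*(-1/1826) - 39*1/1715 = -9/2*(-1/1826) - 39/1715 = 9/3652 - 39/1715 = -126993/6263180 ≈ -0.020276)
((m(-42, 37) - 1676)*(2688 + l))*54 = (((-32 - 6*(-42)) - 1676)*(2688 - 126993/6263180))*54 = (((-32 + 252) - 1676)*(16835300847/6263180))*54 = ((220 - 1676)*(16835300847/6263180))*54 = -1456*16835300847/6263180*54 = -875435644044/223685*54 = -47273524778376/223685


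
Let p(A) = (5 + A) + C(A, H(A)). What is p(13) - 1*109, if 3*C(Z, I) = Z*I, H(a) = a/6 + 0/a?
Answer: -1469/18 ≈ -81.611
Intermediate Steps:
H(a) = a/6 (H(a) = a*(⅙) + 0 = a/6 + 0 = a/6)
C(Z, I) = I*Z/3 (C(Z, I) = (Z*I)/3 = (I*Z)/3 = I*Z/3)
p(A) = 5 + A + A²/18 (p(A) = (5 + A) + (A/6)*A/3 = (5 + A) + A²/18 = 5 + A + A²/18)
p(13) - 1*109 = (5 + 13 + (1/18)*13²) - 1*109 = (5 + 13 + (1/18)*169) - 109 = (5 + 13 + 169/18) - 109 = 493/18 - 109 = -1469/18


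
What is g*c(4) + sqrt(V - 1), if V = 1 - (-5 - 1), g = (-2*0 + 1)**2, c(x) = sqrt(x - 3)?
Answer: 1 + sqrt(6) ≈ 3.4495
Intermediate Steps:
c(x) = sqrt(-3 + x)
g = 1 (g = (0 + 1)**2 = 1**2 = 1)
V = 7 (V = 1 - 1*(-6) = 1 + 6 = 7)
g*c(4) + sqrt(V - 1) = 1*sqrt(-3 + 4) + sqrt(7 - 1) = 1*sqrt(1) + sqrt(6) = 1*1 + sqrt(6) = 1 + sqrt(6)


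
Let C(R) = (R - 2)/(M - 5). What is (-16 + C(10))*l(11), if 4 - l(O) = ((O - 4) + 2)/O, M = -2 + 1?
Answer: -1820/33 ≈ -55.151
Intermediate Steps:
M = -1
C(R) = 1/3 - R/6 (C(R) = (R - 2)/(-1 - 5) = (-2 + R)/(-6) = (-2 + R)*(-1/6) = 1/3 - R/6)
l(O) = 4 - (-2 + O)/O (l(O) = 4 - ((O - 4) + 2)/O = 4 - ((-4 + O) + 2)/O = 4 - (-2 + O)/O)
(-16 + C(10))*l(11) = (-16 + (1/3 - 1/6*10))*(3 + 2/11) = (-16 + (1/3 - 5/3))*(3 + 2*(1/11)) = (-16 - 4/3)*(3 + 2/11) = -52/3*35/11 = -1820/33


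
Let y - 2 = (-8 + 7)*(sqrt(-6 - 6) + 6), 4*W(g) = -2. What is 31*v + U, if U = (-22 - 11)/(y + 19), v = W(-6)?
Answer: -2779/158 - 22*I*sqrt(3)/79 ≈ -17.589 - 0.48234*I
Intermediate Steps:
W(g) = -1/2 (W(g) = (1/4)*(-2) = -1/2)
v = -1/2 ≈ -0.50000
y = -4 - 2*I*sqrt(3) (y = 2 + (-8 + 7)*(sqrt(-6 - 6) + 6) = 2 - (sqrt(-12) + 6) = 2 - (2*I*sqrt(3) + 6) = 2 - (6 + 2*I*sqrt(3)) = 2 + (-6 - 2*I*sqrt(3)) = -4 - 2*I*sqrt(3) ≈ -4.0 - 3.4641*I)
U = -33/(15 - 2*I*sqrt(3)) (U = (-22 - 11)/((-4 - 2*I*sqrt(3)) + 19) = -33/(15 - 2*I*sqrt(3)) ≈ -2.0886 - 0.48234*I)
31*v + U = 31*(-1/2) + (-165/79 - 22*I*sqrt(3)/79) = -31/2 + (-165/79 - 22*I*sqrt(3)/79) = -2779/158 - 22*I*sqrt(3)/79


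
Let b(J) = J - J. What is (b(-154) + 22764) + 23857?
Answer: 46621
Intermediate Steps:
b(J) = 0
(b(-154) + 22764) + 23857 = (0 + 22764) + 23857 = 22764 + 23857 = 46621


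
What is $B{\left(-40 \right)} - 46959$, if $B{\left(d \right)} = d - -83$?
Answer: $-46916$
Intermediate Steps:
$B{\left(d \right)} = 83 + d$ ($B{\left(d \right)} = d + 83 = 83 + d$)
$B{\left(-40 \right)} - 46959 = \left(83 - 40\right) - 46959 = 43 - 46959 = -46916$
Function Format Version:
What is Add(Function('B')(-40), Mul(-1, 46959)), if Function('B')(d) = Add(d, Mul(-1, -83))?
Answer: -46916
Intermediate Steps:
Function('B')(d) = Add(83, d) (Function('B')(d) = Add(d, 83) = Add(83, d))
Add(Function('B')(-40), Mul(-1, 46959)) = Add(Add(83, -40), Mul(-1, 46959)) = Add(43, -46959) = -46916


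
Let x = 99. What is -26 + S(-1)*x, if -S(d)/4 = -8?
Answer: 3142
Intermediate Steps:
S(d) = 32 (S(d) = -4*(-8) = 32)
-26 + S(-1)*x = -26 + 32*99 = -26 + 3168 = 3142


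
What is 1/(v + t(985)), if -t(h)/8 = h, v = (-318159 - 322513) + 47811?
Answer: -1/600741 ≈ -1.6646e-6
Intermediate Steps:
v = -592861 (v = -640672 + 47811 = -592861)
t(h) = -8*h
1/(v + t(985)) = 1/(-592861 - 8*985) = 1/(-592861 - 7880) = 1/(-600741) = -1/600741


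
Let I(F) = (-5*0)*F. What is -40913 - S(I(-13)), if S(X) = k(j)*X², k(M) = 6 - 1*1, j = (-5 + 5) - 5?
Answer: -40913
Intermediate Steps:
I(F) = 0 (I(F) = 0*F = 0)
j = -5 (j = 0 - 5 = -5)
k(M) = 5 (k(M) = 6 - 1 = 5)
S(X) = 5*X²
-40913 - S(I(-13)) = -40913 - 5*0² = -40913 - 5*0 = -40913 - 1*0 = -40913 + 0 = -40913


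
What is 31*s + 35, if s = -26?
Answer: -771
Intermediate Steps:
31*s + 35 = 31*(-26) + 35 = -806 + 35 = -771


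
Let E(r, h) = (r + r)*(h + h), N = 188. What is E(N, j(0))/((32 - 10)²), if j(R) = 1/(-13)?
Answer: -188/1573 ≈ -0.11952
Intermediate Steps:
j(R) = -1/13
E(r, h) = 4*h*r (E(r, h) = (2*r)*(2*h) = 4*h*r)
E(N, j(0))/((32 - 10)²) = (4*(-1/13)*188)/((32 - 10)²) = -752/(13*(22²)) = -752/13/484 = -752/13*1/484 = -188/1573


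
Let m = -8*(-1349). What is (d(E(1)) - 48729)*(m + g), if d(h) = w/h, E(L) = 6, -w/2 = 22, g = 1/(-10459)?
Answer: -5501041836381/10459 ≈ -5.2596e+8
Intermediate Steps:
m = 10792
g = -1/10459 ≈ -9.5611e-5
w = -44 (w = -2*22 = -44)
d(h) = -44/h
(d(E(1)) - 48729)*(m + g) = (-44/6 - 48729)*(10792 - 1/10459) = (-44*⅙ - 48729)*(112873527/10459) = (-22/3 - 48729)*(112873527/10459) = -146209/3*112873527/10459 = -5501041836381/10459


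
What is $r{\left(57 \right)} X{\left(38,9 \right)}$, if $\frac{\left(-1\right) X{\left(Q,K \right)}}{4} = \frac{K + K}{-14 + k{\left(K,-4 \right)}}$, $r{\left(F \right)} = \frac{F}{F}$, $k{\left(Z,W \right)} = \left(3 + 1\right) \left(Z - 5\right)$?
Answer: $-36$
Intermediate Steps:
$k{\left(Z,W \right)} = -20 + 4 Z$ ($k{\left(Z,W \right)} = 4 \left(-5 + Z\right) = -20 + 4 Z$)
$r{\left(F \right)} = 1$
$X{\left(Q,K \right)} = - \frac{8 K}{-34 + 4 K}$ ($X{\left(Q,K \right)} = - 4 \frac{K + K}{-14 + \left(-20 + 4 K\right)} = - 4 \frac{2 K}{-34 + 4 K} = - \frac{8 K}{-34 + 4 K}$)
$r{\left(57 \right)} X{\left(38,9 \right)} = 1 \left(\left(-4\right) 9 \frac{1}{-17 + 2 \cdot 9}\right) = 1 \left(\left(-4\right) 9 \frac{1}{-17 + 18}\right) = 1 \left(\left(-4\right) 9 \cdot 1^{-1}\right) = 1 \left(\left(-4\right) 9 \cdot 1\right) = 1 \left(-36\right) = -36$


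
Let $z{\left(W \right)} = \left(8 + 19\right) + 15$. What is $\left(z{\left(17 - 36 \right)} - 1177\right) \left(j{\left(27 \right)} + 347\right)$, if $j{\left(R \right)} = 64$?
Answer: $-466485$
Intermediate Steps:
$z{\left(W \right)} = 42$ ($z{\left(W \right)} = 27 + 15 = 42$)
$\left(z{\left(17 - 36 \right)} - 1177\right) \left(j{\left(27 \right)} + 347\right) = \left(42 - 1177\right) \left(64 + 347\right) = \left(-1135\right) 411 = -466485$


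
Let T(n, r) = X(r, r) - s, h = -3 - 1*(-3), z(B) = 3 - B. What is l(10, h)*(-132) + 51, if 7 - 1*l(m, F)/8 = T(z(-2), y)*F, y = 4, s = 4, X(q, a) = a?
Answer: -7341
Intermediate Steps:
h = 0 (h = -3 + 3 = 0)
T(n, r) = -4 + r (T(n, r) = r - 1*4 = r - 4 = -4 + r)
l(m, F) = 56 (l(m, F) = 56 - 8*(-4 + 4)*F = 56 - 0*F = 56 - 8*0 = 56 + 0 = 56)
l(10, h)*(-132) + 51 = 56*(-132) + 51 = -7392 + 51 = -7341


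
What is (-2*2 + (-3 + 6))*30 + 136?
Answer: 106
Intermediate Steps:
(-2*2 + (-3 + 6))*30 + 136 = (-4 + 3)*30 + 136 = -1*30 + 136 = -30 + 136 = 106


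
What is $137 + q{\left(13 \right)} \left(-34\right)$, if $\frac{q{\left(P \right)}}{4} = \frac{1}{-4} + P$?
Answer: $-1597$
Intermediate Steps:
$q{\left(P \right)} = -1 + 4 P$ ($q{\left(P \right)} = 4 \left(\frac{1}{-4} + P\right) = 4 \left(- \frac{1}{4} + P\right) = -1 + 4 P$)
$137 + q{\left(13 \right)} \left(-34\right) = 137 + \left(-1 + 4 \cdot 13\right) \left(-34\right) = 137 + \left(-1 + 52\right) \left(-34\right) = 137 + 51 \left(-34\right) = 137 - 1734 = -1597$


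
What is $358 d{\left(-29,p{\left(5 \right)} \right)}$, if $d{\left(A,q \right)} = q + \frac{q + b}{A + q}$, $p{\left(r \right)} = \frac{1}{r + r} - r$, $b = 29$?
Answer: $- \frac{3404759}{1695} \approx -2008.7$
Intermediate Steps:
$p{\left(r \right)} = \frac{1}{2 r} - r$
$d{\left(A,q \right)} = q + \frac{29 + q}{A + q}$ ($d{\left(A,q \right)} = q + \frac{q + 29}{A + q} = q + \frac{29 + q}{A + q}$)
$358 d{\left(-29,p{\left(5 \right)} \right)} = 358 \frac{29 + \left(\frac{1}{2 \cdot 5} - 5\right) + \left(\frac{1}{2 \cdot 5} - 5\right)^{2} - 29 \left(\frac{1}{2 \cdot 5} - 5\right)}{-29 + \left(\frac{1}{2 \cdot 5} - 5\right)} = 358 \frac{29 + \left(\frac{1}{2} \cdot \frac{1}{5} - 5\right) + \left(\frac{1}{2} \cdot \frac{1}{5} - 5\right)^{2} - 29 \left(\frac{1}{2} \cdot \frac{1}{5} - 5\right)}{-29 + \left(\frac{1}{2} \cdot \frac{1}{5} - 5\right)} = 358 \frac{29 + \left(\frac{1}{10} - 5\right) + \left(\frac{1}{10} - 5\right)^{2} - 29 \left(\frac{1}{10} - 5\right)}{-29 + \left(\frac{1}{10} - 5\right)} = 358 \frac{29 - \frac{49}{10} + \left(- \frac{49}{10}\right)^{2} - - \frac{1421}{10}}{-29 - \frac{49}{10}} = 358 \frac{29 - \frac{49}{10} + \frac{2401}{100} + \frac{1421}{10}}{- \frac{339}{10}} = 358 \left(\left(- \frac{10}{339}\right) \frac{19021}{100}\right) = 358 \left(- \frac{19021}{3390}\right) = - \frac{3404759}{1695}$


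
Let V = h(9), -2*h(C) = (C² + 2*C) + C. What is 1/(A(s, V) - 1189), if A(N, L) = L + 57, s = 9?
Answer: -1/1186 ≈ -0.00084317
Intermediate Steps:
h(C) = -3*C/2 - C²/2 (h(C) = -((C² + 2*C) + C)/2 = -(C² + 3*C)/2 = -3*C/2 - C²/2)
V = -54 (V = -½*9*(3 + 9) = -½*9*12 = -54)
A(N, L) = 57 + L
1/(A(s, V) - 1189) = 1/((57 - 54) - 1189) = 1/(3 - 1189) = 1/(-1186) = -1/1186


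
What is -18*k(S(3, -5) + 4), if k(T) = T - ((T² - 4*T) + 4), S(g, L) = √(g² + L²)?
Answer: 612 + 54*√34 ≈ 926.87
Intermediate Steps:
S(g, L) = √(L² + g²)
k(T) = -4 - T² + 5*T (k(T) = T - (4 + T² - 4*T) = T + (-4 - T² + 4*T) = -4 - T² + 5*T)
-18*k(S(3, -5) + 4) = -18*(-4 - (√((-5)² + 3²) + 4)² + 5*(√((-5)² + 3²) + 4)) = -18*(-4 - (√(25 + 9) + 4)² + 5*(√(25 + 9) + 4)) = -18*(-4 - (√34 + 4)² + 5*(√34 + 4)) = -18*(-4 - (4 + √34)² + 5*(4 + √34)) = -18*(-4 - (4 + √34)² + (20 + 5*√34)) = -18*(16 - (4 + √34)² + 5*√34) = -288 - 90*√34 + 18*(4 + √34)²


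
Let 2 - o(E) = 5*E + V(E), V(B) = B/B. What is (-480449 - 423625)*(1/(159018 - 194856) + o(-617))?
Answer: -16664504779493/5973 ≈ -2.7900e+9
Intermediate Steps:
V(B) = 1
o(E) = 1 - 5*E (o(E) = 2 - (5*E + 1) = 2 - (1 + 5*E) = 2 + (-1 - 5*E) = 1 - 5*E)
(-480449 - 423625)*(1/(159018 - 194856) + o(-617)) = (-480449 - 423625)*(1/(159018 - 194856) + (1 - 5*(-617))) = -904074*(1/(-35838) + (1 + 3085)) = -904074*(-1/35838 + 3086) = -904074*110596067/35838 = -16664504779493/5973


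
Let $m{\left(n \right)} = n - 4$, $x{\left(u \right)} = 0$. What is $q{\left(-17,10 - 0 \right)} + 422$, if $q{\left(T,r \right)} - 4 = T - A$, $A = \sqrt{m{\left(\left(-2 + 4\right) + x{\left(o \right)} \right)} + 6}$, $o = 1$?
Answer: $407$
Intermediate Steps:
$m{\left(n \right)} = -4 + n$
$A = 2$ ($A = \sqrt{\left(-4 + \left(\left(-2 + 4\right) + 0\right)\right) + 6} = \sqrt{\left(-4 + \left(2 + 0\right)\right) + 6} = \sqrt{\left(-4 + 2\right) + 6} = \sqrt{-2 + 6} = \sqrt{4} = 2$)
$q{\left(T,r \right)} = 2 + T$ ($q{\left(T,r \right)} = 4 + \left(T - 2\right) = 4 + \left(-2 + T\right) = 2 + T$)
$q{\left(-17,10 - 0 \right)} + 422 = \left(2 - 17\right) + 422 = -15 + 422 = 407$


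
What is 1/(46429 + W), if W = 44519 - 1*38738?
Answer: 1/52210 ≈ 1.9153e-5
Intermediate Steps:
W = 5781 (W = 44519 - 38738 = 5781)
1/(46429 + W) = 1/(46429 + 5781) = 1/52210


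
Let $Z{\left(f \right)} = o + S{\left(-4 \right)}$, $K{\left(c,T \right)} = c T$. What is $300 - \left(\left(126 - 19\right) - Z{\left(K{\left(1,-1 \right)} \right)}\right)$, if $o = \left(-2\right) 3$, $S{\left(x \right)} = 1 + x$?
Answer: $184$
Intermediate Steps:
$K{\left(c,T \right)} = T c$
$o = -6$
$Z{\left(f \right)} = -9$ ($Z{\left(f \right)} = -6 + \left(1 - 4\right) = -6 - 3 = -9$)
$300 - \left(\left(126 - 19\right) - Z{\left(K{\left(1,-1 \right)} \right)}\right) = 300 - \left(\left(126 - 19\right) - -9\right) = 300 - \left(107 + 9\right) = 300 - 116 = 184$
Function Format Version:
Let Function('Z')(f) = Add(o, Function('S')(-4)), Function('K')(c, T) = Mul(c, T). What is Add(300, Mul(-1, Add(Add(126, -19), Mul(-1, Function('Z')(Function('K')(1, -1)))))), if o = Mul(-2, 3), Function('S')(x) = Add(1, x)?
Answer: 184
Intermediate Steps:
Function('K')(c, T) = Mul(T, c)
o = -6
Function('Z')(f) = -9 (Function('Z')(f) = Add(-6, Add(1, -4)) = Add(-6, -3) = -9)
Add(300, Mul(-1, Add(Add(126, -19), Mul(-1, Function('Z')(Function('K')(1, -1)))))) = Add(300, Mul(-1, Add(Add(126, -19), Mul(-1, -9)))) = Add(300, Mul(-1, Add(107, 9))) = Add(300, Mul(-1, 116)) = Add(300, -116) = 184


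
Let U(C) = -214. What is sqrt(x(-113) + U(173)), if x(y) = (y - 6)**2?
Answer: sqrt(13947) ≈ 118.10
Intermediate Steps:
x(y) = (-6 + y)**2
sqrt(x(-113) + U(173)) = sqrt((-6 - 113)**2 - 214) = sqrt((-119)**2 - 214) = sqrt(14161 - 214) = sqrt(13947)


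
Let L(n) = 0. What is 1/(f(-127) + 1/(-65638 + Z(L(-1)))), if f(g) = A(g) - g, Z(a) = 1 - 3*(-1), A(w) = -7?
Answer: 65634/7876079 ≈ 0.0083333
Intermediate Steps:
Z(a) = 4 (Z(a) = 1 + 3 = 4)
f(g) = -7 - g
1/(f(-127) + 1/(-65638 + Z(L(-1)))) = 1/((-7 - 1*(-127)) + 1/(-65638 + 4)) = 1/((-7 + 127) + 1/(-65634)) = 1/(120 - 1/65634) = 1/(7876079/65634) = 65634/7876079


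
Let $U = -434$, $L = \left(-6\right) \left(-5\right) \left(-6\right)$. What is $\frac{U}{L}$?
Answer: $\frac{217}{90} \approx 2.4111$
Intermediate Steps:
$L = -180$ ($L = 30 \left(-6\right) = -180$)
$\frac{U}{L} = - \frac{434}{-180} = \left(-434\right) \left(- \frac{1}{180}\right) = \frac{217}{90}$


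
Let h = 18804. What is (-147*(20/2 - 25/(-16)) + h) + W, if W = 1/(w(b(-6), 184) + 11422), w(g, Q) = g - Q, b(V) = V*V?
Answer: 1542672161/90192 ≈ 17104.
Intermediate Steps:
b(V) = V²
W = 1/11274 (W = 1/(((-6)² - 1*184) + 11422) = 1/((36 - 184) + 11422) = 1/(-148 + 11422) = 1/11274 ≈ 8.8700e-5)
(-147*(20/2 - 25/(-16)) + h) + W = (-147*(20/2 - 25/(-16)) + 18804) + 1/11274 = (-147*(20*(½) - 25*(-1/16)) + 18804) + 1/11274 = (-147*(10 + 25/16) + 18804) + 1/11274 = (-147*185/16 + 18804) + 1/11274 = (-27195/16 + 18804) + 1/11274 = 273669/16 + 1/11274 = 1542672161/90192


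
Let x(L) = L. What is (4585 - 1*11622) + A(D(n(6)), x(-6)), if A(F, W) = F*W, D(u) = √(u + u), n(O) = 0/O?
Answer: -7037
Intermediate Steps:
n(O) = 0
D(u) = √2*√u (D(u) = √(2*u) = √2*√u)
(4585 - 1*11622) + A(D(n(6)), x(-6)) = (4585 - 1*11622) + (√2*√0)*(-6) = (4585 - 11622) + (√2*0)*(-6) = -7037 + 0*(-6) = -7037 + 0 = -7037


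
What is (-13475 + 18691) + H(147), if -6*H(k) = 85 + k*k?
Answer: 4801/3 ≈ 1600.3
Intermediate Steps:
H(k) = -85/6 - k²/6 (H(k) = -(85 + k*k)/6 = -(85 + k²)/6 = -85/6 - k²/6)
(-13475 + 18691) + H(147) = (-13475 + 18691) + (-85/6 - ⅙*147²) = 5216 + (-85/6 - ⅙*21609) = 5216 + (-85/6 - 7203/2) = 5216 - 10847/3 = 4801/3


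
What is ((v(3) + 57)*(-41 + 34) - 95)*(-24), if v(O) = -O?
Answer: 11352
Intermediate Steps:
((v(3) + 57)*(-41 + 34) - 95)*(-24) = ((-1*3 + 57)*(-41 + 34) - 95)*(-24) = ((-3 + 57)*(-7) - 95)*(-24) = (54*(-7) - 95)*(-24) = (-378 - 95)*(-24) = -473*(-24) = 11352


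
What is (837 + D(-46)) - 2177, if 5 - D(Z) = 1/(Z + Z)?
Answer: -122819/92 ≈ -1335.0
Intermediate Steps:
D(Z) = 5 - 1/(2*Z) (D(Z) = 5 - 1/(Z + Z) = 5 - 1/(2*Z))
(837 + D(-46)) - 2177 = (837 + (5 - 1/2/(-46))) - 2177 = (837 + (5 - 1/2*(-1/46))) - 2177 = (837 + (5 + 1/92)) - 2177 = (837 + 461/92) - 2177 = 77465/92 - 2177 = -122819/92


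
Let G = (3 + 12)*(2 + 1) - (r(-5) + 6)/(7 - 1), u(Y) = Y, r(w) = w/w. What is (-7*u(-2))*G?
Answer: 1841/3 ≈ 613.67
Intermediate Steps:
r(w) = 1
G = 263/6 (G = (3 + 12)*(2 + 1) - (1 + 6)/(7 - 1) = 15*3 - 7/6 = 45 - 7/6 = 263/6 ≈ 43.833)
(-7*u(-2))*G = -7*(-2)*(263/6) = 14*(263/6) = 1841/3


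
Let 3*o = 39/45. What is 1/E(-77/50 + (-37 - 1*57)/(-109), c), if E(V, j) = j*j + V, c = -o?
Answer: -441450/262291 ≈ -1.6831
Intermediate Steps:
o = 13/45 (o = (39/45)/3 = (39*(1/45))/3 = (1/3)*(13/15) = 13/45 ≈ 0.28889)
c = -13/45 (c = -1*13/45 = -13/45 ≈ -0.28889)
E(V, j) = V + j**2 (E(V, j) = j**2 + V = V + j**2)
1/E(-77/50 + (-37 - 1*57)/(-109), c) = 1/((-77/50 + (-37 - 1*57)/(-109)) + (-13/45)**2) = 1/((-77*1/50 + (-37 - 57)*(-1/109)) + 169/2025) = 1/((-77/50 - 94*(-1/109)) + 169/2025) = 1/((-77/50 + 94/109) + 169/2025) = 1/(-3693/5450 + 169/2025) = 1/(-262291/441450) = -441450/262291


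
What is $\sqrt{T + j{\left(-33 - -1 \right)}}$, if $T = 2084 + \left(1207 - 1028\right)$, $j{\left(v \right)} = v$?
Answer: $\sqrt{2231} \approx 47.233$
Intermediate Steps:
$T = 2263$ ($T = 2084 + \left(1207 - 1028\right) = 2084 + 179 = 2263$)
$\sqrt{T + j{\left(-33 - -1 \right)}} = \sqrt{2263 - 32} = \sqrt{2231}$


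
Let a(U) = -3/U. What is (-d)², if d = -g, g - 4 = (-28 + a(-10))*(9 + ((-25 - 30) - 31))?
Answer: 456634161/100 ≈ 4.5663e+6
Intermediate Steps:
g = 21369/10 (g = 4 + (-28 - 3/(-10))*(9 + ((-25 - 30) - 31)) = 4 + (-28 - 3*(-⅒))*(9 + (-55 - 31)) = 4 + (-28 + 3/10)*(9 - 86) = 4 - 277/10*(-77) = 4 + 21329/10 = 21369/10 ≈ 2136.9)
d = -21369/10 (d = -1*21369/10 = -21369/10 ≈ -2136.9)
(-d)² = (-1*(-21369/10))² = (21369/10)² = 456634161/100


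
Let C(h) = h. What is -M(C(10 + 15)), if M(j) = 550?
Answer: -550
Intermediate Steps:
-M(C(10 + 15)) = -1*550 = -550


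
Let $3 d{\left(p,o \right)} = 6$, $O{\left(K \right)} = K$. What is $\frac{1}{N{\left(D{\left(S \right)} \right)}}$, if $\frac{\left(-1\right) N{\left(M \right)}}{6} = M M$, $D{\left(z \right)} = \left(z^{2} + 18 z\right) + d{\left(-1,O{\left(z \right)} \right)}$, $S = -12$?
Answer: $- \frac{1}{29400} \approx -3.4014 \cdot 10^{-5}$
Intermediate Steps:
$d{\left(p,o \right)} = 2$ ($d{\left(p,o \right)} = \frac{1}{3} \cdot 6 = 2$)
$D{\left(z \right)} = 2 + z^{2} + 18 z$ ($D{\left(z \right)} = \left(z^{2} + 18 z\right) + 2 = 2 + z^{2} + 18 z$)
$N{\left(M \right)} = - 6 M^{2}$ ($N{\left(M \right)} = - 6 M M = - 6 M^{2}$)
$\frac{1}{N{\left(D{\left(S \right)} \right)}} = \frac{1}{\left(-6\right) \left(2 + \left(-12\right)^{2} + 18 \left(-12\right)\right)^{2}} = \frac{1}{\left(-6\right) \left(2 + 144 - 216\right)^{2}} = \frac{1}{\left(-6\right) \left(-70\right)^{2}} = \frac{1}{\left(-6\right) 4900} = \frac{1}{-29400} = - \frac{1}{29400}$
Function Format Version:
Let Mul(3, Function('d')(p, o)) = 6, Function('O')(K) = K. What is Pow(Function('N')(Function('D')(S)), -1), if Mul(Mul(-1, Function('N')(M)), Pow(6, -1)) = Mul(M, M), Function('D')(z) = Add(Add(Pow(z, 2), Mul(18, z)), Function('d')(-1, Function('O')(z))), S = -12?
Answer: Rational(-1, 29400) ≈ -3.4014e-5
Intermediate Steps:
Function('d')(p, o) = 2 (Function('d')(p, o) = Mul(Rational(1, 3), 6) = 2)
Function('D')(z) = Add(2, Pow(z, 2), Mul(18, z)) (Function('D')(z) = Add(Add(Pow(z, 2), Mul(18, z)), 2) = Add(2, Pow(z, 2), Mul(18, z)))
Function('N')(M) = Mul(-6, Pow(M, 2)) (Function('N')(M) = Mul(-6, Mul(M, M)) = Mul(-6, Pow(M, 2)))
Pow(Function('N')(Function('D')(S)), -1) = Pow(Mul(-6, Pow(Add(2, Pow(-12, 2), Mul(18, -12)), 2)), -1) = Pow(Mul(-6, Pow(Add(2, 144, -216), 2)), -1) = Pow(Mul(-6, Pow(-70, 2)), -1) = Pow(Mul(-6, 4900), -1) = Pow(-29400, -1) = Rational(-1, 29400)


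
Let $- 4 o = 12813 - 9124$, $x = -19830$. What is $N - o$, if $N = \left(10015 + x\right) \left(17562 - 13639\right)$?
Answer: $- \frac{154013291}{4} \approx -3.8503 \cdot 10^{7}$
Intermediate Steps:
$N = -38504245$ ($N = \left(10015 - 19830\right) \left(17562 - 13639\right) = \left(-9815\right) 3923 = -38504245$)
$o = - \frac{3689}{4}$ ($o = - \frac{12813 - 9124}{4} = \left(- \frac{1}{4}\right) 3689 = - \frac{3689}{4} \approx -922.25$)
$N - o = -38504245 - - \frac{3689}{4} = -38504245 + \frac{3689}{4} = - \frac{154013291}{4}$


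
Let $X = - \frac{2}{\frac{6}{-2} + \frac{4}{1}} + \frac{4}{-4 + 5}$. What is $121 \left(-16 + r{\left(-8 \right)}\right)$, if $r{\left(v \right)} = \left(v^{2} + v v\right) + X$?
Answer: $13794$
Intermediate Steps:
$X = 2$ ($X = - \frac{2}{6 \left(- \frac{1}{2}\right) + 4 \cdot 1} + \frac{4}{1} = - \frac{2}{-3 + 4} + 4 \cdot 1 = - \frac{2}{1} + 4 = \left(-2\right) 1 + 4 = -2 + 4 = 2$)
$r{\left(v \right)} = 2 + 2 v^{2}$ ($r{\left(v \right)} = \left(v^{2} + v v\right) + 2 = \left(v^{2} + v^{2}\right) + 2 = 2 v^{2} + 2 = 2 + 2 v^{2}$)
$121 \left(-16 + r{\left(-8 \right)}\right) = 121 \left(-16 + \left(2 + 2 \left(-8\right)^{2}\right)\right) = 121 \left(-16 + \left(2 + 2 \cdot 64\right)\right) = 121 \left(-16 + \left(2 + 128\right)\right) = 121 \left(-16 + 130\right) = 121 \cdot 114 = 13794$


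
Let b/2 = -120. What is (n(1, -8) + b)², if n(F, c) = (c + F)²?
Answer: 36481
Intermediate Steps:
b = -240 (b = 2*(-120) = -240)
n(F, c) = (F + c)²
(n(1, -8) + b)² = ((1 - 8)² - 240)² = ((-7)² - 240)² = (49 - 240)² = (-191)² = 36481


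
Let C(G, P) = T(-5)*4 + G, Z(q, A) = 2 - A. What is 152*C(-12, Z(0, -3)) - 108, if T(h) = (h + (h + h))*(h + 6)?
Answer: -11052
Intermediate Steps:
T(h) = 3*h*(6 + h) (T(h) = (h + 2*h)*(6 + h) = (3*h)*(6 + h) = 3*h*(6 + h))
C(G, P) = -60 + G (C(G, P) = (3*(-5)*(6 - 5))*4 + G = (3*(-5)*1)*4 + G = -15*4 + G = -60 + G)
152*C(-12, Z(0, -3)) - 108 = 152*(-60 - 12) - 108 = 152*(-72) - 108 = -10944 - 108 = -11052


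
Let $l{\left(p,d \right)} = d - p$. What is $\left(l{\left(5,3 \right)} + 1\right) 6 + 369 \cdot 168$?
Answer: $61986$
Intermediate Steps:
$\left(l{\left(5,3 \right)} + 1\right) 6 + 369 \cdot 168 = \left(\left(3 - 5\right) + 1\right) 6 + 369 \cdot 168 = \left(\left(3 - 5\right) + 1\right) 6 + 61992 = \left(-2 + 1\right) 6 + 61992 = \left(-1\right) 6 + 61992 = -6 + 61992 = 61986$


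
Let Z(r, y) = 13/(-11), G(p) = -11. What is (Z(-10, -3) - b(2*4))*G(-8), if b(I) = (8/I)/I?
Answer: 115/8 ≈ 14.375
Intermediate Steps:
Z(r, y) = -13/11 (Z(r, y) = 13*(-1/11) = -13/11)
b(I) = 8/I**2
(Z(-10, -3) - b(2*4))*G(-8) = (-13/11 - 8/(2*4)**2)*(-11) = (-13/11 - 8/8**2)*(-11) = (-13/11 - 8/64)*(-11) = (-13/11 - 1*1/8)*(-11) = (-13/11 - 1/8)*(-11) = -115/88*(-11) = 115/8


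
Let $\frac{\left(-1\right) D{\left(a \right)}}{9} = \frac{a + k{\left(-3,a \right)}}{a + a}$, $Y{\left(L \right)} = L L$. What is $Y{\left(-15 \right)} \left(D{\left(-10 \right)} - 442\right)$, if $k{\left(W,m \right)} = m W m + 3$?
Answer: $- \frac{522135}{4} \approx -1.3053 \cdot 10^{5}$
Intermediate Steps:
$Y{\left(L \right)} = L^{2}$
$k{\left(W,m \right)} = 3 + W m^{2}$ ($k{\left(W,m \right)} = W m m + 3 = W m^{2} + 3 = 3 + W m^{2}$)
$D{\left(a \right)} = - \frac{9 \left(3 + a - 3 a^{2}\right)}{2 a}$ ($D{\left(a \right)} = - 9 \frac{a - \left(-3 + 3 a^{2}\right)}{a + a} = - 9 \frac{3 + a - 3 a^{2}}{2 a} = - \frac{9 \left(3 + a - 3 a^{2}\right)}{2 a}$)
$Y{\left(-15 \right)} \left(D{\left(-10 \right)} - 442\right) = \left(-15\right)^{2} \left(\frac{9 \left(-3 - -10 + 3 \left(-10\right)^{2}\right)}{2 \left(-10\right)} - 442\right) = 225 \left(\frac{9}{2} \left(- \frac{1}{10}\right) \left(-3 + 10 + 3 \cdot 100\right) - 442\right) = 225 \left(\frac{9}{2} \left(- \frac{1}{10}\right) \left(-3 + 10 + 300\right) - 442\right) = 225 \left(\frac{9}{2} \left(- \frac{1}{10}\right) 307 - 442\right) = 225 \left(- \frac{2763}{20} - 442\right) = 225 \left(- \frac{11603}{20}\right) = - \frac{522135}{4}$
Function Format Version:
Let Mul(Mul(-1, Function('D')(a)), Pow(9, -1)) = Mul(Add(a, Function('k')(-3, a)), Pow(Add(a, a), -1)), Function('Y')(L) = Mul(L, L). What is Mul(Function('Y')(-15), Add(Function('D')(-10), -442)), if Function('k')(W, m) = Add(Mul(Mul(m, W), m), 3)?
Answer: Rational(-522135, 4) ≈ -1.3053e+5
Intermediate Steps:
Function('Y')(L) = Pow(L, 2)
Function('k')(W, m) = Add(3, Mul(W, Pow(m, 2))) (Function('k')(W, m) = Add(Mul(Mul(W, m), m), 3) = Add(Mul(W, Pow(m, 2)), 3) = Add(3, Mul(W, Pow(m, 2))))
Function('D')(a) = Mul(Rational(-9, 2), Pow(a, -1), Add(3, a, Mul(-3, Pow(a, 2)))) (Function('D')(a) = Mul(-9, Mul(Add(a, Add(3, Mul(-3, Pow(a, 2)))), Pow(Add(a, a), -1))) = Mul(-9, Mul(Add(3, a, Mul(-3, Pow(a, 2))), Pow(Mul(2, a), -1))) = Mul(-9, Mul(Add(3, a, Mul(-3, Pow(a, 2))), Mul(Rational(1, 2), Pow(a, -1)))) = Mul(-9, Mul(Rational(1, 2), Pow(a, -1), Add(3, a, Mul(-3, Pow(a, 2))))) = Mul(Rational(-9, 2), Pow(a, -1), Add(3, a, Mul(-3, Pow(a, 2)))))
Mul(Function('Y')(-15), Add(Function('D')(-10), -442)) = Mul(Pow(-15, 2), Add(Mul(Rational(9, 2), Pow(-10, -1), Add(-3, Mul(-1, -10), Mul(3, Pow(-10, 2)))), -442)) = Mul(225, Add(Mul(Rational(9, 2), Rational(-1, 10), Add(-3, 10, Mul(3, 100))), -442)) = Mul(225, Add(Mul(Rational(9, 2), Rational(-1, 10), Add(-3, 10, 300)), -442)) = Mul(225, Add(Mul(Rational(9, 2), Rational(-1, 10), 307), -442)) = Mul(225, Add(Rational(-2763, 20), -442)) = Mul(225, Rational(-11603, 20)) = Rational(-522135, 4)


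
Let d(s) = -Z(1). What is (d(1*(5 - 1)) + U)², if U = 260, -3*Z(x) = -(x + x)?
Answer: 605284/9 ≈ 67254.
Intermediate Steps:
Z(x) = 2*x/3 (Z(x) = -(-1)*(x + x)/3 = -(-1)*2*x/3 = -(-2)*x/3 = 2*x/3)
d(s) = -⅔ (d(s) = -2/3 = -1*⅔ = -⅔)
(d(1*(5 - 1)) + U)² = (-⅔ + 260)² = (778/3)² = 605284/9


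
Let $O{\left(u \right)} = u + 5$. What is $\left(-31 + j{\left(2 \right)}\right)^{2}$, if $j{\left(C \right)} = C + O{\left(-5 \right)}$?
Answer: $841$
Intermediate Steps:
$O{\left(u \right)} = 5 + u$
$j{\left(C \right)} = C$ ($j{\left(C \right)} = C + \left(5 - 5\right) = C + 0 = C$)
$\left(-31 + j{\left(2 \right)}\right)^{2} = \left(-31 + 2\right)^{2} = \left(-29\right)^{2} = 841$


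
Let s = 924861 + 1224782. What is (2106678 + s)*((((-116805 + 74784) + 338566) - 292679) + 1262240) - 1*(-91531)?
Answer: 5388953647557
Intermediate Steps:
s = 2149643
(2106678 + s)*((((-116805 + 74784) + 338566) - 292679) + 1262240) - 1*(-91531) = (2106678 + 2149643)*((((-116805 + 74784) + 338566) - 292679) + 1262240) - 1*(-91531) = 4256321*(((-42021 + 338566) - 292679) + 1262240) + 91531 = 4256321*((296545 - 292679) + 1262240) + 91531 = 4256321*(3866 + 1262240) + 91531 = 4256321*1266106 + 91531 = 5388953556026 + 91531 = 5388953647557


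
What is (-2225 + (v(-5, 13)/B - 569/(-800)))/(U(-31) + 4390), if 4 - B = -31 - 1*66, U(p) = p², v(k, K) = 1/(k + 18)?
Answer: -2336392103/5620690400 ≈ -0.41568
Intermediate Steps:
v(k, K) = 1/(18 + k)
B = 101 (B = 4 - (-31 - 1*66) = 4 - (-31 - 66) = 4 - 1*(-97) = 4 + 97 = 101)
(-2225 + (v(-5, 13)/B - 569/(-800)))/(U(-31) + 4390) = (-2225 + (1/((18 - 5)*101) - 569/(-800)))/((-31)² + 4390) = (-2225 + ((1/101)/13 - 569*(-1/800)))/(961 + 4390) = (-2225 + ((1/13)*(1/101) + 569/800))/5351 = (-2225 + (1/1313 + 569/800))*(1/5351) = (-2225 + 747897/1050400)*(1/5351) = -2336392103/1050400*1/5351 = -2336392103/5620690400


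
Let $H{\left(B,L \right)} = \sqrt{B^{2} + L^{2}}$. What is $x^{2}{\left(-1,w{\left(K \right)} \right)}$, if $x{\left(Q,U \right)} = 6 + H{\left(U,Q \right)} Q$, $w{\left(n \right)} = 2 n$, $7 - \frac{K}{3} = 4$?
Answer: $361 - 60 \sqrt{13} \approx 144.67$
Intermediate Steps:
$K = 9$ ($K = 21 - 12 = 9$)
$x{\left(Q,U \right)} = 6 + Q \sqrt{Q^{2} + U^{2}}$ ($x{\left(Q,U \right)} = 6 + \sqrt{U^{2} + Q^{2}} Q = 6 + \sqrt{Q^{2} + U^{2}} Q = 6 + Q \sqrt{Q^{2} + U^{2}}$)
$x^{2}{\left(-1,w{\left(K \right)} \right)} = \left(6 - \sqrt{\left(-1\right)^{2} + \left(2 \cdot 9\right)^{2}}\right)^{2} = \left(6 - \sqrt{1 + 18^{2}}\right)^{2} = \left(6 - \sqrt{1 + 324}\right)^{2} = \left(6 - \sqrt{325}\right)^{2} = \left(6 - 5 \sqrt{13}\right)^{2}$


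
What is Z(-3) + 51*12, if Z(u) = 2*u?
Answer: 606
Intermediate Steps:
Z(-3) + 51*12 = 2*(-3) + 51*12 = -6 + 612 = 606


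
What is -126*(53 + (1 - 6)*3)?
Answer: -4788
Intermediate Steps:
-126*(53 + (1 - 6)*3) = -126*(53 - 5*3) = -126*(53 - 15) = -126*38 = -4788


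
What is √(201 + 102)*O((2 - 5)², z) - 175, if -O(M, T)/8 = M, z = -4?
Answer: -175 - 72*√303 ≈ -1428.3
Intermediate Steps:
O(M, T) = -8*M
√(201 + 102)*O((2 - 5)², z) - 175 = √(201 + 102)*(-8*(2 - 5)²) - 175 = √303*(-8*(-3)²) - 175 = √303*(-8*9) - 175 = √303*(-72) - 175 = -72*√303 - 175 = -175 - 72*√303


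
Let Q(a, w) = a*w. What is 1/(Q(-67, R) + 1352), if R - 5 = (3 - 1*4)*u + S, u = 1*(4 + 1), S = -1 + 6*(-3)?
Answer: 1/2625 ≈ 0.00038095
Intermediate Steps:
S = -19 (S = -1 - 18 = -19)
u = 5 (u = 1*5 = 5)
R = -19 (R = 5 + ((3 - 1*4)*5 - 19) = 5 + ((3 - 4)*5 - 19) = 5 + (-1*5 - 19) = 5 + (-5 - 19) = 5 - 24 = -19)
1/(Q(-67, R) + 1352) = 1/(-67*(-19) + 1352) = 1/(1273 + 1352) = 1/2625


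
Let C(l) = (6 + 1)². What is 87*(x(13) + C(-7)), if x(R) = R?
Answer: 5394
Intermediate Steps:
C(l) = 49 (C(l) = 7² = 49)
87*(x(13) + C(-7)) = 87*(13 + 49) = 87*62 = 5394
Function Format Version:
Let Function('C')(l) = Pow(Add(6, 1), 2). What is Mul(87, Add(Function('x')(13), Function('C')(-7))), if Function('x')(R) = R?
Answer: 5394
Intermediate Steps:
Function('C')(l) = 49 (Function('C')(l) = Pow(7, 2) = 49)
Mul(87, Add(Function('x')(13), Function('C')(-7))) = Mul(87, Add(13, 49)) = Mul(87, 62) = 5394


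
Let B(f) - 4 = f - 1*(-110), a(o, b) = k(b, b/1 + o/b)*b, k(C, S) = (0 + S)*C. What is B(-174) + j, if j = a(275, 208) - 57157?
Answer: 8998895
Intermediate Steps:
k(C, S) = C*S (k(C, S) = S*C = C*S)
a(o, b) = b²*(b + o/b) (a(o, b) = (b*(b/1 + o/b))*b = (b*(b*1 + o/b))*b = (b*(b + o/b))*b = b²*(b + o/b))
B(f) = 114 + f (B(f) = 4 + (f - 1*(-110)) = 4 + (f + 110) = 4 + (110 + f) = 114 + f)
j = 8998955 (j = 208*(275 + 208²) - 57157 = 208*(275 + 43264) - 57157 = 208*43539 - 57157 = 9056112 - 57157 = 8998955)
B(-174) + j = (114 - 174) + 8998955 = -60 + 8998955 = 8998895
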